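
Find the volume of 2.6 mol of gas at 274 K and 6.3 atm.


PV = nRT  (R = 0.08206 L·atm/(mol·K))
V = nRT/P = 2.6×0.08206×274/6.3
= 9.279 L

9.279 L


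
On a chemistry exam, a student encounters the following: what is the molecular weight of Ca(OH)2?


M(Ca(OH)2) = 1×40.08 + 2×16.0 + 2×1.008
= 40.08 + 32.0 + 2.02
= 74.1 g/mol

74.1 g/mol


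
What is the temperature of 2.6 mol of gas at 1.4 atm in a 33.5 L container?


PV = nRT  (R = 0.08206 L·atm/(mol·K))
T = PV/(nR) = 1.4×33.5/(2.6×0.08206)
= 46.90/0.213356
= 219.82 K

219.82 K


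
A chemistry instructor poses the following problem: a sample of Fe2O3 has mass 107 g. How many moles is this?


M(Fe2O3) = 159.7 g/mol
n = mass/M = 107/159.7 = 0.67 mol

0.67 mol


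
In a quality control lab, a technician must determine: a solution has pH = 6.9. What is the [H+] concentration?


[H+] = 10^(-pH) = 10^(-6.9)
= 1.26×10^-7 M

1.26×10^-7 M


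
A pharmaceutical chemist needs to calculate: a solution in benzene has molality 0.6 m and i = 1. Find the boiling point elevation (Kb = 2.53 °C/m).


ΔTb = Kb × m × i
= 2.53 × 0.6 × 1
= 1.518 °C

1.518 °C


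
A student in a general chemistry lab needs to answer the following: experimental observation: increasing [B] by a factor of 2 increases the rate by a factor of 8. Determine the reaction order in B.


rate ∝ [B]^n
2^n = 8 → n = 3
Order in B: 3

3


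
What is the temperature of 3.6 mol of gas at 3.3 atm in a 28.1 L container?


PV = nRT  (R = 0.08206 L·atm/(mol·K))
T = PV/(nR) = 3.3×28.1/(3.6×0.08206)
= 92.73/0.295416
= 313.90 K

313.90 K


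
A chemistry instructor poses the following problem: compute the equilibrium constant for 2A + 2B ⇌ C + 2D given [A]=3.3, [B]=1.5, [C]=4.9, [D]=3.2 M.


Kc = [C][D]^2/([A]^2[B]^2)
= (4.9^1 × 3.2^2)/(3.3^2 × 1.5^2)
= 50.176/24.5025
= 2.048

2.048


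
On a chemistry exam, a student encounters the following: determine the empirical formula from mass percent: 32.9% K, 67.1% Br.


Assume 100 g sample. Moles of each element:
  K: 32.9/39.1 = 0.841 mol
  Br: 67.1/79.9 = 0.84 mol
Divide by smallest (0.84):
  K: 0.841/0.84 = 1.0
  Br: 0.84/0.84 = 1.0
Empirical formula: KBr

KBr


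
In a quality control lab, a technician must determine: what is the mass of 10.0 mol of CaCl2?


M(CaCl2) = 110.98 g/mol
mass = n × M = 10.0 × 110.98 = 1109.80 g

1109.80 g


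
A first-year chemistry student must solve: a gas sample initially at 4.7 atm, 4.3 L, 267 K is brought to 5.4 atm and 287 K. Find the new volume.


P1V1/T1 = P2V2/T2
V2 = P1V1T2/(T1P2)
= 4.7×4.3×287/(267×5.4)
= 4.023 L

4.023 L


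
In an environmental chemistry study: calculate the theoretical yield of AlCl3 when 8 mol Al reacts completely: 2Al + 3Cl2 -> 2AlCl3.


Mole ratio AlCl3:Al = 2:2
n(AlCl3) = 8 × 2/2 = 8.000 mol
mass = 8.000 × 133.33 = 1066.64 g

1066.64 g


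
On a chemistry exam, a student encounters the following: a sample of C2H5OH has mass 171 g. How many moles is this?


M(C2H5OH) = 46.07 g/mol
n = mass/M = 171/46.07 = 3.7117 mol

3.7117 mol


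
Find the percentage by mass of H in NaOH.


M(NaOH) = 1×22.99 + 1×16.0 + 1×1.008 = 39.998 g/mol
Mass of H = 1 × 1.008 = 1.008 g/mol
% H = 1.008/39.998 × 100 = 2.52%

2.52%


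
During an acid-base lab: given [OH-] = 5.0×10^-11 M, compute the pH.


pOH = -log10([OH-]) = -log10(5.0×10^-11)
= 11 - log10(5.0) = 10.3
pH = 14 - pOH = 14 - 10.3 = 3.7

3.7


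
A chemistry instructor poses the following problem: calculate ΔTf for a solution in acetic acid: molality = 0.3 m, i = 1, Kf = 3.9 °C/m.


ΔTf = Kf × m × i
= 3.9 × 0.3 × 1
= 1.17 °C

1.17 °C


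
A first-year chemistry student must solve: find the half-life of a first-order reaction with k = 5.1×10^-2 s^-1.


t½ = ln2/k = 0.693147/(5.1×10^-2 s^-1)
= 13.59 s

13.59 s


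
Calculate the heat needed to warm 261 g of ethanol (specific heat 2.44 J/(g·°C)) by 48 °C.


q = mcΔT = 261 × 2.44 × 48
= 30568.32 J

30568.32 J


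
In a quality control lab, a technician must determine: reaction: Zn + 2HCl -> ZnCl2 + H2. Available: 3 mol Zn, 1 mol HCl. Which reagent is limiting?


Mole ratio available / coefficient:
  Zn: 3/1 = 3.000
  HCl: 1/2 = 0.500
Smaller ratio is limiting.

HCl


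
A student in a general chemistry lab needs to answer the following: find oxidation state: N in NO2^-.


x + 2(-2) = -1, so x = +3
Oxidation number: +3

+3


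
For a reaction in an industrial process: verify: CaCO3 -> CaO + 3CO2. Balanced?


Equation: CaCO3 -> CaO + 3CO2
Check atoms: C: 1≠3, Ca: 1=1, O: 3≠7
Not balanced

No, not balanced


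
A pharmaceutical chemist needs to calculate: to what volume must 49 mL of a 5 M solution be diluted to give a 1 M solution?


C1V1 = C2V2
5 × 49 = 1 × V2
V2 = 245/1 = 245.0 mL

245.0 mL


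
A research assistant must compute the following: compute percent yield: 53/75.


% yield = actual/theoretical × 100
= 53/75 × 100
= 70.67%

70.67%


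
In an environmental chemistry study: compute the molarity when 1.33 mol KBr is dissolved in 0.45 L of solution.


M = n/V = 1.33/0.45 = 2.956 mol/L

2.956 M


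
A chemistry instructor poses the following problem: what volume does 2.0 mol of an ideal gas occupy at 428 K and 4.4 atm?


PV = nRT  (R = 0.08206 L·atm/(mol·K))
V = nRT/P = 2.0×0.08206×428/4.4
= 15.964 L

15.964 L


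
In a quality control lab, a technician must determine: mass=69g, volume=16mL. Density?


ρ = mass/volume
= 69/16
= 4.312 g/mL

4.312 g/mL


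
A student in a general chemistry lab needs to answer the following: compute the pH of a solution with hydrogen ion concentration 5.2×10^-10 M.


pH = -log10([H+]) = -log10(5.2×10^-10)
= 10 - log10(5.2)
= 10 - 0.72
= 9.28

9.28


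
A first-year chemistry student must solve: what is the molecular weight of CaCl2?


M(CaCl2) = 1×40.08 + 2×35.45
= 40.08 + 70.9
= 110.98 g/mol

110.98 g/mol


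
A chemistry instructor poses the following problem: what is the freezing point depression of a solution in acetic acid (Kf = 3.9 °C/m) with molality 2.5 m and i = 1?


ΔTf = Kf × m × i
= 3.9 × 2.5 × 1
= 9.75 °C

9.75 °C


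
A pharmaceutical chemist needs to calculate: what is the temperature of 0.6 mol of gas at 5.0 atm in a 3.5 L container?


PV = nRT  (R = 0.08206 L·atm/(mol·K))
T = PV/(nR) = 5.0×3.5/(0.6×0.08206)
= 17.50/0.049236
= 355.43 K

355.43 K


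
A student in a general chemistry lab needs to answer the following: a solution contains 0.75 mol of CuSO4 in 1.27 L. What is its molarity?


M = n/V = 0.75/1.27 = 0.591 mol/L

0.591 M


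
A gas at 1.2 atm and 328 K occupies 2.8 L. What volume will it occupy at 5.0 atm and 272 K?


P1V1/T1 = P2V2/T2
V2 = P1V1T2/(T1P2)
= 1.2×2.8×272/(328×5.0)
= 0.557 L

0.557 L


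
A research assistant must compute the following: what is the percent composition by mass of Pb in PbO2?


M(PbO2) = 1×207.2 + 2×16.0 = 239.20 g/mol
Mass of Pb = 1 × 207.2 = 207.20 g/mol
% Pb = 207.20/239.20 × 100 = 86.62%

86.62%


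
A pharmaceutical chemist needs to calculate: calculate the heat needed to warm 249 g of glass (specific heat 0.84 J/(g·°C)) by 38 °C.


q = mcΔT = 249 × 0.84 × 38
= 7948.08 J

7948.08 J


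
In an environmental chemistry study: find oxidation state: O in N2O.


O is usually -2
Oxidation number: -2

-2


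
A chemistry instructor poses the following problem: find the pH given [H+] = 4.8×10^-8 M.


pH = -log10([H+]) = -log10(4.8×10^-8)
= 8 - log10(4.8)
= 8 - 0.68
= 7.32

7.32


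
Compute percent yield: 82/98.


% yield = actual/theoretical × 100
= 82/98 × 100
= 83.67%

83.67%


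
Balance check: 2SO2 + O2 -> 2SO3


Equation: 2SO2 + O2 -> 2SO3
Check atoms: O: 6=6, S: 2=2
Balanced

Yes, balanced


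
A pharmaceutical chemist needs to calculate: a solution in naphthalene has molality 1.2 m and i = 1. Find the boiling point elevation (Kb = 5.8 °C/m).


ΔTb = Kb × m × i
= 5.8 × 1.2 × 1
= 6.96 °C

6.96 °C


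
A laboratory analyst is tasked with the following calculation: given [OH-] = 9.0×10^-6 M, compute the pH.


pOH = -log10([OH-]) = -log10(9.0×10^-6)
= 6 - log10(9.0) = 5.05
pH = 14 - pOH = 14 - 5.05 = 8.95

8.95


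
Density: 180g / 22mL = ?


ρ = mass/volume
= 180/22
= 8.182 g/mL

8.182 g/mL


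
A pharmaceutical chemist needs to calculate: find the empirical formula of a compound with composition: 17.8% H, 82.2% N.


Assume 100 g sample. Moles of each element:
  H: 17.8/1.008 = 17.659 mol
  N: 82.2/14.01 = 5.867 mol
Divide by smallest (5.867):
  H: 17.659/5.867 = 3.01
  N: 5.867/5.867 = 1.0
Empirical formula: NH3

NH3


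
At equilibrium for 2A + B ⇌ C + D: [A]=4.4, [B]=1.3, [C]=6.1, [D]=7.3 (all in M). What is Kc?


Kc = [C][D]/([A]^2[B])
= (6.1^1 × 7.3^1)/(4.4^2 × 1.3^1)
= 44.53/25.168
= 1.769

1.769


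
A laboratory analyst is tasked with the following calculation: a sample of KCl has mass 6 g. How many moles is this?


M(KCl) = 74.55 g/mol
n = mass/M = 6/74.55 = 0.0805 mol

0.0805 mol


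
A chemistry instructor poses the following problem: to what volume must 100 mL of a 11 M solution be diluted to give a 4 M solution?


C1V1 = C2V2
11 × 100 = 4 × V2
V2 = 1100/4 = 275.0 mL

275.0 mL


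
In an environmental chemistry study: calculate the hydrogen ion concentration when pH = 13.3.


[H+] = 10^(-pH) = 10^(-13.3)
= 5.01×10^-14 M

5.01×10^-14 M


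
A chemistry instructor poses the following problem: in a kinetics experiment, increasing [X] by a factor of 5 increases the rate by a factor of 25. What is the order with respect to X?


rate ∝ [X]^n
5^n = 25 → n = 2
Order in X: 2

2


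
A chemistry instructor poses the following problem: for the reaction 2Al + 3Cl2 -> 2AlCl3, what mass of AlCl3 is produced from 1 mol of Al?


Mole ratio AlCl3:Al = 2:2
n(AlCl3) = 1 × 2/2 = 1.000 mol
mass = 1.000 × 133.33 = 133.33 g

133.33 g


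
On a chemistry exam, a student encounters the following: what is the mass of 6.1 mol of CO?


M(CO) = 28.01 g/mol
mass = n × M = 6.1 × 28.01 = 170.86 g

170.86 g


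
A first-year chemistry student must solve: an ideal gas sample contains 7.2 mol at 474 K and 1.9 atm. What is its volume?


PV = nRT  (R = 0.08206 L·atm/(mol·K))
V = nRT/P = 7.2×0.08206×474/1.9
= 147.397 L

147.397 L


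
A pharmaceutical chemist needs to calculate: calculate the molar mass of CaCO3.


M(CaCO3) = 1×40.08 + 1×12.01 + 3×16.0
= 40.08 + 12.01 + 48.0
= 100.09 g/mol

100.09 g/mol


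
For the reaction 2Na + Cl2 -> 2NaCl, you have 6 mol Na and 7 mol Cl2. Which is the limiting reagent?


Mole ratio available / coefficient:
  Na: 6/2 = 3.000
  Cl2: 7/1 = 7.000
Smaller ratio is limiting.

Na


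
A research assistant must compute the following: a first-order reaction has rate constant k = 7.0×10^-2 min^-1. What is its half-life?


t½ = ln2/k = 0.693147/(7.0×10^-2 min^-1)
= 9.902 min

9.902 min


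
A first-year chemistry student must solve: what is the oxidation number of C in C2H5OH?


2x + 6(+1) + (-2) = 0, so x = -2
Oxidation number: -2

-2


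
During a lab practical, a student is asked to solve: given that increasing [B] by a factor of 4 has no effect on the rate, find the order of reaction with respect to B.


rate ∝ [B]^n
rate ∝ [B]^0
Order in B: 0

0


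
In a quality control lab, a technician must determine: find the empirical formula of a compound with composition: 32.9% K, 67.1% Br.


Assume 100 g sample. Moles of each element:
  K: 32.9/39.1 = 0.841 mol
  Br: 67.1/79.9 = 0.84 mol
Divide by smallest (0.84):
  K: 0.841/0.84 = 1.0
  Br: 0.84/0.84 = 1.0
Empirical formula: KBr

KBr


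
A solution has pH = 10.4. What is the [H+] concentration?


[H+] = 10^(-pH) = 10^(-10.4)
= 3.98×10^-11 M

3.98×10^-11 M


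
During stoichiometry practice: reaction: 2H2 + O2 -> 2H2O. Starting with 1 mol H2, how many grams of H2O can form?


Mole ratio H2O:H2 = 2:2
n(H2O) = 1 × 2/2 = 1.000 mol
mass = 1.000 × 18.02 = 18.02 g

18.02 g


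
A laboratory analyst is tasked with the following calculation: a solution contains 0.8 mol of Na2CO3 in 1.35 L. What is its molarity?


M = n/V = 0.8/1.35 = 0.593 mol/L

0.593 M


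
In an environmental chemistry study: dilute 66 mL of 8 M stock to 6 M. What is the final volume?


C1V1 = C2V2
8 × 66 = 6 × V2
V2 = 528/6 = 88.0 mL

88.0 mL


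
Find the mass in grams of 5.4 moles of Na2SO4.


M(Na2SO4) = 142.05 g/mol
mass = n × M = 5.4 × 142.05 = 767.07 g

767.07 g


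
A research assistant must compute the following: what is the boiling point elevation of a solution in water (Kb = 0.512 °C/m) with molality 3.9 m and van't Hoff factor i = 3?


ΔTb = Kb × m × i
= 0.512 × 3.9 × 3
= 5.9904 °C

5.9904 °C


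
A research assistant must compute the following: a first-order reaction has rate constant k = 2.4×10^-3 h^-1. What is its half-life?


t½ = ln2/k = 0.693147/(2.4×10^-3 h^-1)
= 288.8 h

288.8 h


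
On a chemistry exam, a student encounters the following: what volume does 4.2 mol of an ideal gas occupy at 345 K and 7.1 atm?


PV = nRT  (R = 0.08206 L·atm/(mol·K))
V = nRT/P = 4.2×0.08206×345/7.1
= 16.747 L

16.747 L


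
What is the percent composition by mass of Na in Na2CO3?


M(Na2CO3) = 2×22.99 + 1×12.01 + 3×16.0 = 105.99 g/mol
Mass of Na = 2 × 22.99 = 45.98 g/mol
% Na = 45.98/105.99 × 100 = 43.38%

43.38%


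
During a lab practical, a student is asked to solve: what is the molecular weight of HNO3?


M(HNO3) = 1×1.008 + 1×14.01 + 3×16.0
= 1.01 + 14.01 + 48.0
= 63.02 g/mol

63.02 g/mol


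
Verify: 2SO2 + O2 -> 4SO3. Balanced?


Equation: 2SO2 + O2 -> 4SO3
Check atoms: O: 6≠12, S: 2≠4
Not balanced

No, not balanced


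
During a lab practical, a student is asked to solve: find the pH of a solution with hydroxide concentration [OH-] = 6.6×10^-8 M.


pOH = -log10([OH-]) = -log10(6.6×10^-8)
= 8 - log10(6.6) = 7.18
pH = 14 - pOH = 14 - 7.18 = 6.82

6.82


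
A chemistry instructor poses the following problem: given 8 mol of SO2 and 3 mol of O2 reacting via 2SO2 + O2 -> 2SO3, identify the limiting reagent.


Mole ratio available / coefficient:
  SO2: 8/2 = 4.000
  O2: 3/1 = 3.000
Smaller ratio is limiting.

O2


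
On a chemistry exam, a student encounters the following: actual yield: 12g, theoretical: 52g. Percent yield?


% yield = actual/theoretical × 100
= 12/52 × 100
= 23.08%

23.08%


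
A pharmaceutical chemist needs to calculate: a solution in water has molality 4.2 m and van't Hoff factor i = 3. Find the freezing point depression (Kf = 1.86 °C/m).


ΔTf = Kf × m × i
= 1.86 × 4.2 × 3
= 23.436 °C

23.436 °C


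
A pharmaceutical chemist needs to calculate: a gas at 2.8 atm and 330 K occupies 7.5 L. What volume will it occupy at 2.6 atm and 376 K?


P1V1/T1 = P2V2/T2
V2 = P1V1T2/(T1P2)
= 2.8×7.5×376/(330×2.6)
= 9.203 L

9.203 L


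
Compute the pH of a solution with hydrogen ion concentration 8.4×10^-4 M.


pH = -log10([H+]) = -log10(8.4×10^-4)
= 4 - log10(8.4)
= 4 - 0.92
= 3.08

3.08


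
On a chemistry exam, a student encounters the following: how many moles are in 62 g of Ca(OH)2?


M(Ca(OH)2) = 74.1 g/mol
n = mass/M = 62/74.1 = 0.8367 mol

0.8367 mol


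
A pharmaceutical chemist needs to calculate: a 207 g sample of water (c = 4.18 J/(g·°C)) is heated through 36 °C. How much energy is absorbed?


q = mcΔT = 207 × 4.18 × 36
= 31149.36 J

31149.36 J


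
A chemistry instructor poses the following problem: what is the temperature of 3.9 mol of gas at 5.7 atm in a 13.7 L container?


PV = nRT  (R = 0.08206 L·atm/(mol·K))
T = PV/(nR) = 5.7×13.7/(3.9×0.08206)
= 78.09/0.320034
= 244.01 K

244.01 K


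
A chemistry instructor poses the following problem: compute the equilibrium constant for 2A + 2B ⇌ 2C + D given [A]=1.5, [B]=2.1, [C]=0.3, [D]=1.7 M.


Kc = [C]^2[D]/([A]^2[B]^2)
= (0.3^2 × 1.7^1)/(1.5^2 × 2.1^2)
= 0.153/9.9225
= 0.01542

0.01542


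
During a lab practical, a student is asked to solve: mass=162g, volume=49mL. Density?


ρ = mass/volume
= 162/49
= 3.306 g/mL

3.306 g/mL


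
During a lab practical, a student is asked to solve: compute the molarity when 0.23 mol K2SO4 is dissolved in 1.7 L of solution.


M = n/V = 0.23/1.7 = 0.135 mol/L

0.135 M


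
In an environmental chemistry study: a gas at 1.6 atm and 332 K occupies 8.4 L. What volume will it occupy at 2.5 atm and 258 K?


P1V1/T1 = P2V2/T2
V2 = P1V1T2/(T1P2)
= 1.6×8.4×258/(332×2.5)
= 4.178 L

4.178 L


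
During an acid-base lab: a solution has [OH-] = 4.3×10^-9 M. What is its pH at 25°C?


pOH = -log10([OH-]) = -log10(4.3×10^-9)
= 9 - log10(4.3) = 8.37
pH = 14 - pOH = 14 - 8.37 = 5.63

5.63


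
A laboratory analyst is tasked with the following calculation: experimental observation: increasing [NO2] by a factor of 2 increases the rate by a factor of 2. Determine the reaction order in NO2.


rate ∝ [NO2]^n
2^n = 2 → n = 1
Order in NO2: 1

1


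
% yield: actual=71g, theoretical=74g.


% yield = actual/theoretical × 100
= 71/74 × 100
= 95.95%

95.95%


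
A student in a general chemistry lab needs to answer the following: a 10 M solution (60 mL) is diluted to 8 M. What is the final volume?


C1V1 = C2V2
10 × 60 = 8 × V2
V2 = 600/8 = 75.0 mL

75.0 mL


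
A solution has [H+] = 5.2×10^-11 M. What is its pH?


pH = -log10([H+]) = -log10(5.2×10^-11)
= 11 - log10(5.2)
= 11 - 0.72
= 10.28

10.28


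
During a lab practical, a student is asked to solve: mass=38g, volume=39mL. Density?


ρ = mass/volume
= 38/39
= 0.974 g/mL

0.974 g/mL


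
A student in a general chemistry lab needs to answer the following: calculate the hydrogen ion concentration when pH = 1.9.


[H+] = 10^(-pH) = 10^(-1.9)
= 1.26×10^-2 M

1.26×10^-2 M


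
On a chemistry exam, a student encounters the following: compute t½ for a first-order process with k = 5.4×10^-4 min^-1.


t½ = ln2/k = 0.693147/(5.4×10^-4 min^-1)
= 1284 min

1284 min


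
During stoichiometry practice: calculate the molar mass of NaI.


M(NaI) = 1×22.99 + 1×126.9
= 22.99 + 126.9
= 149.89 g/mol

149.89 g/mol


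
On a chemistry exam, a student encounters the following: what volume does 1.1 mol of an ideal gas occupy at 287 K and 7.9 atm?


PV = nRT  (R = 0.08206 L·atm/(mol·K))
V = nRT/P = 1.1×0.08206×287/7.9
= 3.279 L

3.279 L


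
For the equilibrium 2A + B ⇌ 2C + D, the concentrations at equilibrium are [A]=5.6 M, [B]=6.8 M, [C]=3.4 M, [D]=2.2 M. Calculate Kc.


Kc = [C]^2[D]/([A]^2[B])
= (3.4^2 × 2.2^1)/(5.6^2 × 6.8^1)
= 25.432/213.248
= 0.1193

0.1193


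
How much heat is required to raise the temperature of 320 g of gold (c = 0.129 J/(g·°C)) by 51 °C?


q = mcΔT = 320 × 0.129 × 51
= 2105.28 J

2105.28 J


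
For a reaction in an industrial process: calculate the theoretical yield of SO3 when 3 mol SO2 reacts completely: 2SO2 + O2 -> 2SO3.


Mole ratio SO3:SO2 = 2:2
n(SO3) = 3 × 2/2 = 3.000 mol
mass = 3.000 × 80.07 = 240.21 g

240.21 g


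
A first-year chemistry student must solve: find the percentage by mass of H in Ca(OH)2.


M(Ca(OH)2) = 1×40.08 + 2×16.0 + 2×1.008 = 74.096 g/mol
Mass of H = 2 × 1.008 = 2.016 g/mol
% H = 2.016/74.096 × 100 = 2.72%

2.72%


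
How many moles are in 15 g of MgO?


M(MgO) = 40.31 g/mol
n = mass/M = 15/40.31 = 0.3721 mol

0.3721 mol


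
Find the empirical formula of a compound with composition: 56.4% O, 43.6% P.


Assume 100 g sample. Moles of each element:
  O: 56.4/16.0 = 3.525 mol
  P: 43.6/30.97 = 1.408 mol
Divide by smallest (1.408):
  O: 3.525/1.408 = 2.5
  P: 1.408/1.408 = 1.0
Multiply all ratios by 2 to obtain whole numbers.
Empirical formula: P2O5

P2O5


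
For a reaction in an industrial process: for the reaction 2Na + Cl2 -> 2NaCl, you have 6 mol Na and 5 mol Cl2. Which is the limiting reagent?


Mole ratio available / coefficient:
  Na: 6/2 = 3.000
  Cl2: 5/1 = 5.000
Smaller ratio is limiting.

Na


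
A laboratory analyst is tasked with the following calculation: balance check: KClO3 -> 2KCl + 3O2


Equation: KClO3 -> 2KCl + 3O2
Check atoms: Cl: 1≠2, K: 1≠2, O: 3≠6
Not balanced

No, not balanced


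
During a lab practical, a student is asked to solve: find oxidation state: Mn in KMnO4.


(+1) + x + 4(-2) = 0, so x = +7
Oxidation number: +7

+7


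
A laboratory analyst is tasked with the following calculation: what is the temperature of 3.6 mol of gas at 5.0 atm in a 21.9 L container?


PV = nRT  (R = 0.08206 L·atm/(mol·K))
T = PV/(nR) = 5.0×21.9/(3.6×0.08206)
= 109.50/0.295416
= 370.66 K

370.66 K


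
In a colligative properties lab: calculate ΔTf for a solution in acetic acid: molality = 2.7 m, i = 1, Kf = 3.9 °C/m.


ΔTf = Kf × m × i
= 3.9 × 2.7 × 1
= 10.53 °C

10.53 °C


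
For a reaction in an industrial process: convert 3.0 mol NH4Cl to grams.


M(NH4Cl) = 53.49 g/mol
mass = n × M = 3.0 × 53.49 = 160.47 g

160.47 g


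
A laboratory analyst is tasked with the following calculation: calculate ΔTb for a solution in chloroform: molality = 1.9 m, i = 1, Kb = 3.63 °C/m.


ΔTb = Kb × m × i
= 3.63 × 1.9 × 1
= 6.897 °C

6.897 °C


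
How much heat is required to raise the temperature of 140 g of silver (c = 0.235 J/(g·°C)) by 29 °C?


q = mcΔT = 140 × 0.235 × 29
= 954.10 J

954.10 J


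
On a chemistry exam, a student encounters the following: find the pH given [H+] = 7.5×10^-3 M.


pH = -log10([H+]) = -log10(7.5×10^-3)
= 3 - log10(7.5)
= 3 - 0.88
= 2.12

2.12


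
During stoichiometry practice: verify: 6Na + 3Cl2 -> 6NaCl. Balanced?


Equation: 6Na + 3Cl2 -> 6NaCl
Check atoms: Cl: 6=6, Na: 6=6
Balanced

Yes, balanced


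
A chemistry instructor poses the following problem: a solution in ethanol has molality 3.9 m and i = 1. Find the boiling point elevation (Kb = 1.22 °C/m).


ΔTb = Kb × m × i
= 1.22 × 3.9 × 1
= 4.758 °C

4.758 °C


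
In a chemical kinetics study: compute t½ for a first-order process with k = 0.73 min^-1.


t½ = ln2/k = 0.693147/(0.73 min^-1)
= 0.9495 min

0.9495 min


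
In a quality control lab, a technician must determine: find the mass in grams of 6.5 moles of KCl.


M(KCl) = 74.55 g/mol
mass = n × M = 6.5 × 74.55 = 484.58 g

484.58 g


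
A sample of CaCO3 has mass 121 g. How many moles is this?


M(CaCO3) = 100.09 g/mol
n = mass/M = 121/100.09 = 1.2089 mol

1.2089 mol


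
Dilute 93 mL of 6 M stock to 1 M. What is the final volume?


C1V1 = C2V2
6 × 93 = 1 × V2
V2 = 558/1 = 558.0 mL

558.0 mL


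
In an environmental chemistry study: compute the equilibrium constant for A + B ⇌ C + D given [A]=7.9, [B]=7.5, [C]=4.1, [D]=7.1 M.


Kc = [C][D]/([A][B])
= (4.1^1 × 7.1^1)/(7.9^1 × 7.5^1)
= 29.11/59.25
= 0.4913

0.4913


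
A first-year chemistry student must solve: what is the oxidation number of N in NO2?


x + 2(-2) = 0, so x = +4
Oxidation number: +4

+4


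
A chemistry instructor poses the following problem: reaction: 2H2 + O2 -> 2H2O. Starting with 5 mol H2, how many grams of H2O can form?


Mole ratio H2O:H2 = 2:2
n(H2O) = 5 × 2/2 = 5.000 mol
mass = 5.000 × 18.02 = 90.1 g

90.1 g


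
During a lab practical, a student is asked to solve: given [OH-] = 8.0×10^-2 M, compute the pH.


pOH = -log10([OH-]) = -log10(8.0×10^-2)
= 2 - log10(8.0) = 1.1
pH = 14 - pOH = 14 - 1.1 = 12.9

12.9


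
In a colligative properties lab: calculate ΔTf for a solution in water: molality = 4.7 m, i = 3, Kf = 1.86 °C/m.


ΔTf = Kf × m × i
= 1.86 × 4.7 × 3
= 26.226 °C

26.226 °C


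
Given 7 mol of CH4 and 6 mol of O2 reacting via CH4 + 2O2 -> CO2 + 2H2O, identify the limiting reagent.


Mole ratio available / coefficient:
  CH4: 7/1 = 7.000
  O2: 6/2 = 3.000
Smaller ratio is limiting.

O2


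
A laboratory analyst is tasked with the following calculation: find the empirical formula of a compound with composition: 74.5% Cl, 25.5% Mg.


Assume 100 g sample. Moles of each element:
  Cl: 74.5/35.45 = 2.102 mol
  Mg: 25.5/24.31 = 1.049 mol
Divide by smallest (1.049):
  Cl: 2.102/1.049 = 2.0
  Mg: 1.049/1.049 = 1.0
Empirical formula: MgCl2

MgCl2


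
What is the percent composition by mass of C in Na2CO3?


M(Na2CO3) = 2×22.99 + 1×12.01 + 3×16.0 = 105.99 g/mol
Mass of C = 1 × 12.01 = 12.01 g/mol
% C = 12.01/105.99 × 100 = 11.33%

11.33%


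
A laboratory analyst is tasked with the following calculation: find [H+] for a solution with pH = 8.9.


[H+] = 10^(-pH) = 10^(-8.9)
= 1.26×10^-9 M

1.26×10^-9 M


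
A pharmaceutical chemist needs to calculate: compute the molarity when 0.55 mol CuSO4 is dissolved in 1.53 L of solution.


M = n/V = 0.55/1.53 = 0.359 mol/L

0.359 M


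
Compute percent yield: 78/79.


% yield = actual/theoretical × 100
= 78/79 × 100
= 98.73%

98.73%


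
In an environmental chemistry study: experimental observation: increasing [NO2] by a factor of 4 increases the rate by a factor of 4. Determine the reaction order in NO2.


rate ∝ [NO2]^n
4^n = 4 → n = 1
Order in NO2: 1

1


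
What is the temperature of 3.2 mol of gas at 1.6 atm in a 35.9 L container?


PV = nRT  (R = 0.08206 L·atm/(mol·K))
T = PV/(nR) = 1.6×35.9/(3.2×0.08206)
= 57.44/0.262592
= 218.74 K

218.74 K


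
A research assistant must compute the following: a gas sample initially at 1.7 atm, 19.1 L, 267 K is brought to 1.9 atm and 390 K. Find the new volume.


P1V1/T1 = P2V2/T2
V2 = P1V1T2/(T1P2)
= 1.7×19.1×390/(267×1.9)
= 24.962 L

24.962 L


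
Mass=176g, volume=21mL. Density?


ρ = mass/volume
= 176/21
= 8.381 g/mL

8.381 g/mL


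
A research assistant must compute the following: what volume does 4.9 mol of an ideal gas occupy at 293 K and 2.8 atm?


PV = nRT  (R = 0.08206 L·atm/(mol·K))
V = nRT/P = 4.9×0.08206×293/2.8
= 42.076 L

42.076 L


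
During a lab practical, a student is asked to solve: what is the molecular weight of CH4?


M(CH4) = 1×12.01 + 4×1.008
= 12.01 + 4.03
= 16.04 g/mol

16.04 g/mol


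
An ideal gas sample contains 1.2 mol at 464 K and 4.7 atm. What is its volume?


PV = nRT  (R = 0.08206 L·atm/(mol·K))
V = nRT/P = 1.2×0.08206×464/4.7
= 9.721 L

9.721 L


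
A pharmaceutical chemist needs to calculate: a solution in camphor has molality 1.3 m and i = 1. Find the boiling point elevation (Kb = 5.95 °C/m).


ΔTb = Kb × m × i
= 5.95 × 1.3 × 1
= 7.735 °C

7.735 °C


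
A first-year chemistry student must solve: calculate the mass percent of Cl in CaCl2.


M(CaCl2) = 1×40.08 + 2×35.45 = 110.98 g/mol
Mass of Cl = 2 × 35.45 = 70.90 g/mol
% Cl = 70.90/110.98 × 100 = 63.89%

63.89%


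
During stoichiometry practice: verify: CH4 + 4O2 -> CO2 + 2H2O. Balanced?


Equation: CH4 + 4O2 -> CO2 + 2H2O
Check atoms: C: 1=1, H: 4=4, O: 8≠4
Not balanced

No, not balanced


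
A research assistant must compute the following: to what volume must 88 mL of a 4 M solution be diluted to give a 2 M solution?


C1V1 = C2V2
4 × 88 = 2 × V2
V2 = 352/2 = 176.0 mL

176.0 mL


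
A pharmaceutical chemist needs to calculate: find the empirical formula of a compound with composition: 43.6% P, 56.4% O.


Assume 100 g sample. Moles of each element:
  P: 43.6/30.97 = 1.408 mol
  O: 56.4/16.0 = 3.525 mol
Divide by smallest (1.408):
  P: 1.408/1.408 = 1.0
  O: 3.525/1.408 = 2.5
Multiply all ratios by 2 to obtain whole numbers.
Empirical formula: P2O5

P2O5


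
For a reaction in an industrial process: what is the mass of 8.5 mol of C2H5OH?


M(C2H5OH) = 46.07 g/mol
mass = n × M = 8.5 × 46.07 = 391.60 g

391.60 g


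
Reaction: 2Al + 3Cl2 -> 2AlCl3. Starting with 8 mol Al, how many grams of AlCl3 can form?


Mole ratio AlCl3:Al = 2:2
n(AlCl3) = 8 × 2/2 = 8.000 mol
mass = 8.000 × 133.33 = 1066.64 g

1066.64 g


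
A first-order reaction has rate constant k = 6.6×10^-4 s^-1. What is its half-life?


t½ = ln2/k = 0.693147/(6.6×10^-4 s^-1)
= 1050 s

1050 s


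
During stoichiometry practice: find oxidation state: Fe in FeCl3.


x + 3(-1) = 0, so x = +3
Oxidation number: +3

+3


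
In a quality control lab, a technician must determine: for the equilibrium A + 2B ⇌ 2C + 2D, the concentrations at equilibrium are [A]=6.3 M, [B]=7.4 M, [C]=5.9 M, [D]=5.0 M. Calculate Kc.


Kc = [C]^2[D]^2/([A][B]^2)
= (5.9^2 × 5.0^2)/(6.3^1 × 7.4^2)
= 870.25/344.988
= 2.523

2.523


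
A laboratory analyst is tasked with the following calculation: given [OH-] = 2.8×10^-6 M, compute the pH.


pOH = -log10([OH-]) = -log10(2.8×10^-6)
= 6 - log10(2.8) = 5.55
pH = 14 - pOH = 14 - 5.55 = 8.45

8.45


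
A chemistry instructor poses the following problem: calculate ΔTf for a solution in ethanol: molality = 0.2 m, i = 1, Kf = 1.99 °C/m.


ΔTf = Kf × m × i
= 1.99 × 0.2 × 1
= 0.398 °C

0.398 °C


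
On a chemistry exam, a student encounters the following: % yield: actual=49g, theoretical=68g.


% yield = actual/theoretical × 100
= 49/68 × 100
= 72.06%

72.06%


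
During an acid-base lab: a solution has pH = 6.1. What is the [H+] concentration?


[H+] = 10^(-pH) = 10^(-6.1)
= 7.94×10^-7 M

7.94×10^-7 M


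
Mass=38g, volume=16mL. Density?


ρ = mass/volume
= 38/16
= 2.375 g/mL

2.375 g/mL


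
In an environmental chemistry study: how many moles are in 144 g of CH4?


M(CH4) = 16.04 g/mol
n = mass/M = 144/16.04 = 8.9776 mol

8.9776 mol


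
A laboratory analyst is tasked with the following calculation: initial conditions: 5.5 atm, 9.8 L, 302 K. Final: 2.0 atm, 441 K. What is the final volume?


P1V1/T1 = P2V2/T2
V2 = P1V1T2/(T1P2)
= 5.5×9.8×441/(302×2.0)
= 39.354 L

39.354 L


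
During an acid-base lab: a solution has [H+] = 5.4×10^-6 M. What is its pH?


pH = -log10([H+]) = -log10(5.4×10^-6)
= 6 - log10(5.4)
= 6 - 0.73
= 5.27

5.27


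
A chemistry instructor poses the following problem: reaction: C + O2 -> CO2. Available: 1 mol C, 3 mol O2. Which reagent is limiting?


Mole ratio available / coefficient:
  C: 1/1 = 1.000
  O2: 3/1 = 3.000
Smaller ratio is limiting.

C


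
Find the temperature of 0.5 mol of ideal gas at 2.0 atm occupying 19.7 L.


PV = nRT  (R = 0.08206 L·atm/(mol·K))
T = PV/(nR) = 2.0×19.7/(0.5×0.08206)
= 39.40/0.041030
= 960.27 K

960.27 K


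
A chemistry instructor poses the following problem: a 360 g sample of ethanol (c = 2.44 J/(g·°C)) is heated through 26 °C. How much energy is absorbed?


q = mcΔT = 360 × 2.44 × 26
= 22838.40 J

22838.40 J


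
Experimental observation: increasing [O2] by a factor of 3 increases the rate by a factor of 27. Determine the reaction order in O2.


rate ∝ [O2]^n
3^n = 27 → n = 3
Order in O2: 3

3


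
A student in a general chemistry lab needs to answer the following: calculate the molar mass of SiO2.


M(SiO2) = 1×28.09 + 2×16.0
= 28.09 + 32.0
= 60.09 g/mol

60.09 g/mol


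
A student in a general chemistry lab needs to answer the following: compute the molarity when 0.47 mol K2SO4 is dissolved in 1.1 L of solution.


M = n/V = 0.47/1.1 = 0.427 mol/L

0.427 M


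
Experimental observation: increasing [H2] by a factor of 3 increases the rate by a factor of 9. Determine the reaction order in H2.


rate ∝ [H2]^n
3^n = 9 → n = 2
Order in H2: 2

2


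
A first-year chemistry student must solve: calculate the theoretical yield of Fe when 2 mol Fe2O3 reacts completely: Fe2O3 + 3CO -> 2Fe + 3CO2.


Mole ratio Fe:Fe2O3 = 2:1
n(Fe) = 2 × 2/1 = 4.000 mol
mass = 4.000 × 55.85 = 223.4 g

223.4 g


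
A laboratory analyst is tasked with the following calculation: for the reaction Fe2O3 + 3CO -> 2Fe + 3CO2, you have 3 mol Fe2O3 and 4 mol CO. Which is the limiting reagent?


Mole ratio available / coefficient:
  Fe2O3: 3/1 = 3.000
  CO: 4/3 = 1.333
Smaller ratio is limiting.

CO


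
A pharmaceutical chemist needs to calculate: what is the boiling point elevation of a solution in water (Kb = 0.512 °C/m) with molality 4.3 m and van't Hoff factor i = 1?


ΔTb = Kb × m × i
= 0.512 × 4.3 × 1
= 2.2016 °C

2.2016 °C


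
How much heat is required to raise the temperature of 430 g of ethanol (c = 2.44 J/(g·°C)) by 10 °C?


q = mcΔT = 430 × 2.44 × 10
= 10492.00 J

10492.00 J


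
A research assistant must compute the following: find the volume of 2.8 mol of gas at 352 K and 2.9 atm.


PV = nRT  (R = 0.08206 L·atm/(mol·K))
V = nRT/P = 2.8×0.08206×352/2.9
= 27.889 L

27.889 L


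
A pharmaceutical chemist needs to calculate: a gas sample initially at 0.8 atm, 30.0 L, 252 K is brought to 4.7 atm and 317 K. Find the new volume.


P1V1/T1 = P2V2/T2
V2 = P1V1T2/(T1P2)
= 0.8×30.0×317/(252×4.7)
= 6.424 L

6.424 L


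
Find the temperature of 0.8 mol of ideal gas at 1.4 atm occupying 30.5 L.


PV = nRT  (R = 0.08206 L·atm/(mol·K))
T = PV/(nR) = 1.4×30.5/(0.8×0.08206)
= 42.70/0.065648
= 650.44 K

650.44 K


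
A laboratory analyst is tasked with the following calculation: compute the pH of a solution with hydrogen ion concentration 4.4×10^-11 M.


pH = -log10([H+]) = -log10(4.4×10^-11)
= 11 - log10(4.4)
= 11 - 0.64
= 10.36

10.36


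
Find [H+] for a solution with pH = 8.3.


[H+] = 10^(-pH) = 10^(-8.3)
= 5.01×10^-9 M

5.01×10^-9 M


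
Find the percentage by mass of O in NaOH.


M(NaOH) = 1×22.99 + 1×16.0 + 1×1.008 = 39.998 g/mol
Mass of O = 1 × 16.0 = 16.00 g/mol
% O = 16.00/39.998 × 100 = 40.00%

40.00%


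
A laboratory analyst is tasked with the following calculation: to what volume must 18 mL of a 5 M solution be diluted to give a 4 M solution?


C1V1 = C2V2
5 × 18 = 4 × V2
V2 = 90/4 = 22.5 mL

22.5 mL


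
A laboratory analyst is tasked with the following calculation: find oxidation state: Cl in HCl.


halide: -1
Oxidation number: -1

-1


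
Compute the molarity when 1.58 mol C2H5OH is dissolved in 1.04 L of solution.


M = n/V = 1.58/1.04 = 1.519 mol/L

1.519 M


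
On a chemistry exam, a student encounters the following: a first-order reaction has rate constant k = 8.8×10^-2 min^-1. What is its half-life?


t½ = ln2/k = 0.693147/(8.8×10^-2 min^-1)
= 7.877 min

7.877 min


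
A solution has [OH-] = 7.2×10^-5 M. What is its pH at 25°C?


pOH = -log10([OH-]) = -log10(7.2×10^-5)
= 5 - log10(7.2) = 4.14
pH = 14 - pOH = 14 - 4.14 = 9.86

9.86


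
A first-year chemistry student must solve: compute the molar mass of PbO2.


M(PbO2) = 1×207.2 + 2×16.0
= 207.2 + 32.0
= 239.2 g/mol

239.2 g/mol


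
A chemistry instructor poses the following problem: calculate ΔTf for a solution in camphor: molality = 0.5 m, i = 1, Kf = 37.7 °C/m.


ΔTf = Kf × m × i
= 37.7 × 0.5 × 1
= 18.85 °C

18.85 °C


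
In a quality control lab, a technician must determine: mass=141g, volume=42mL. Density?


ρ = mass/volume
= 141/42
= 3.357 g/mL

3.357 g/mL


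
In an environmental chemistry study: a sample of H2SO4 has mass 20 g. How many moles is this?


M(H2SO4) = 98.09 g/mol
n = mass/M = 20/98.09 = 0.2039 mol

0.2039 mol


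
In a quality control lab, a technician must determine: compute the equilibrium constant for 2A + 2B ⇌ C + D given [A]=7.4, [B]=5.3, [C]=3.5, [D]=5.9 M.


Kc = [C][D]/([A]^2[B]^2)
= (3.5^1 × 5.9^1)/(7.4^2 × 5.3^2)
= 20.65/1538.2084
= 0.01342

0.01342


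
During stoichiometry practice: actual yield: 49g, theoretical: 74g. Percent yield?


% yield = actual/theoretical × 100
= 49/74 × 100
= 66.22%

66.22%


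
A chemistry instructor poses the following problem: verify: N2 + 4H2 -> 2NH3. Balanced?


Equation: N2 + 4H2 -> 2NH3
Check atoms: H: 8≠6, N: 2=2
Not balanced

No, not balanced


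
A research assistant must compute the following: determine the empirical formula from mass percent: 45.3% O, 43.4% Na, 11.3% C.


Assume 100 g sample. Moles of each element:
  O: 45.3/16.0 = 2.831 mol
  Na: 43.4/22.99 = 1.888 mol
  C: 11.3/12.01 = 0.941 mol
Divide by smallest (0.941):
  O: 2.831/0.941 = 3.01
  Na: 1.888/0.941 = 2.01
  C: 0.941/0.941 = 1.0
Empirical formula: Na2CO3

Na2CO3


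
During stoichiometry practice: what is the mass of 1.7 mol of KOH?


M(KOH) = 56.11 g/mol
mass = n × M = 1.7 × 56.11 = 95.39 g

95.39 g


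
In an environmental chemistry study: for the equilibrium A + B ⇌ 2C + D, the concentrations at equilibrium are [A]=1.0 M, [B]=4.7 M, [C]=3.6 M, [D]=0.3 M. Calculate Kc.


Kc = [C]^2[D]/([A][B])
= (3.6^2 × 0.3^1)/(1.0^1 × 4.7^1)
= 3.888/4.7
= 0.8272

0.8272


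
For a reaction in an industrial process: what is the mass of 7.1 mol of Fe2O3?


M(Fe2O3) = 159.7 g/mol
mass = n × M = 7.1 × 159.7 = 1133.87 g

1133.87 g


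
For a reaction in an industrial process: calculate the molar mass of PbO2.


M(PbO2) = 1×207.2 + 2×16.0
= 207.2 + 32.0
= 239.2 g/mol

239.2 g/mol


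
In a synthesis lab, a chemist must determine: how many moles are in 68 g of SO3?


M(SO3) = 80.07 g/mol
n = mass/M = 68/80.07 = 0.8493 mol

0.8493 mol


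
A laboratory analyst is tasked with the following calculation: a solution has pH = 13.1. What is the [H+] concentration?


[H+] = 10^(-pH) = 10^(-13.1)
= 7.94×10^-14 M

7.94×10^-14 M


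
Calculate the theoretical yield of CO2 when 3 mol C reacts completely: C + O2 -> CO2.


Mole ratio CO2:C = 1:1
n(CO2) = 3 × 1/1 = 3.000 mol
mass = 3.000 × 44.01 = 132.03 g

132.03 g


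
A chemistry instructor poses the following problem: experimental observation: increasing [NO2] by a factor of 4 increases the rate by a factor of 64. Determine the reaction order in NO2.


rate ∝ [NO2]^n
4^n = 64 → n = 3
Order in NO2: 3

3


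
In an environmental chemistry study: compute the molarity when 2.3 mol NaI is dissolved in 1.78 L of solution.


M = n/V = 2.3/1.78 = 1.292 mol/L

1.292 M


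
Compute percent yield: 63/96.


% yield = actual/theoretical × 100
= 63/96 × 100
= 65.62%

65.62%


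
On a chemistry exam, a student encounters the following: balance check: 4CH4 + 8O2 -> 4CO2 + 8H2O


Equation: 4CH4 + 8O2 -> 4CO2 + 8H2O
Check atoms: C: 4=4, H: 16=16, O: 16=16
Balanced

Yes, balanced


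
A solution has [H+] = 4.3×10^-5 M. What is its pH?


pH = -log10([H+]) = -log10(4.3×10^-5)
= 5 - log10(4.3)
= 5 - 0.63
= 4.37

4.37


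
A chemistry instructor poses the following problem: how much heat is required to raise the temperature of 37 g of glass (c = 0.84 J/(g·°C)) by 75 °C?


q = mcΔT = 37 × 0.84 × 75
= 2331.00 J

2331.00 J


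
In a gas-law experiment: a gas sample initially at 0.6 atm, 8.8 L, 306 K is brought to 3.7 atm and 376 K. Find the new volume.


P1V1/T1 = P2V2/T2
V2 = P1V1T2/(T1P2)
= 0.6×8.8×376/(306×3.7)
= 1.753 L

1.753 L


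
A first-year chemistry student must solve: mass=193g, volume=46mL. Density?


ρ = mass/volume
= 193/46
= 4.196 g/mL

4.196 g/mL


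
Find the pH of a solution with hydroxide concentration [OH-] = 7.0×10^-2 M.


pOH = -log10([OH-]) = -log10(7.0×10^-2)
= 2 - log10(7.0) = 1.15
pH = 14 - pOH = 14 - 1.15 = 12.85

12.85


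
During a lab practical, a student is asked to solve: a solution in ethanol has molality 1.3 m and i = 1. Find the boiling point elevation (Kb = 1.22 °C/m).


ΔTb = Kb × m × i
= 1.22 × 1.3 × 1
= 1.586 °C

1.586 °C


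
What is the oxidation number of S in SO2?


x + 2(-2) = 0, so x = +4
Oxidation number: +4

+4
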